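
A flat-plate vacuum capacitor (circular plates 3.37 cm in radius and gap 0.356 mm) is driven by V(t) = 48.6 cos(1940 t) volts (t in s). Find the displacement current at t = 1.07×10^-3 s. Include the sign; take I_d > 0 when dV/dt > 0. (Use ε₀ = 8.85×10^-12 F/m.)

-7.32×10^-6 A

dV/dt = (48.6)(1940)·−sin(2.0758) = -8.251×10^4 V/s.
I_d = C dV/dt with C = ε₀A/d = (8.85×10^-12)(3.568×10^-3)/(3.56×10^-4) = 8.870×10^-11 F, so I_d = (8.870×10^-11)(-8.251×10^4) = -7.32×10^-6 A.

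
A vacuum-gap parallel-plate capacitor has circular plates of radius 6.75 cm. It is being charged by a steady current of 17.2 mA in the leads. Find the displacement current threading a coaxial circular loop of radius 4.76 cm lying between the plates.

No conduction current crosses the gap, so I_d there equals the 0.0172 A in the leads.
Through an area πr² the displacement current is I_d·(πr²/πR²) = I_d (r/R)² = 8.55×10^-3 A.

8.55×10^-3 A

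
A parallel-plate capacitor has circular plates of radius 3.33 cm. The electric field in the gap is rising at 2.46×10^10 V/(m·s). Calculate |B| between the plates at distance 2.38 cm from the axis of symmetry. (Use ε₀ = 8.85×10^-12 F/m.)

Through the whole plate area (πR² = 3.484×10^-3 m²), I_d = ε₀ πR² dE/dt = 7.585×10^-4 A.
For r < R the Ampère–Maxwell law gives B(2πr) = μ₀ I_d (r²/R²), so B = μ₀ I_d r/(2πR²) = (4π×10^-7)(7.585×10^-4)(0.0238)/(2π·0.0333²) = 3.26×10^-9 T.

3.26×10^-9 T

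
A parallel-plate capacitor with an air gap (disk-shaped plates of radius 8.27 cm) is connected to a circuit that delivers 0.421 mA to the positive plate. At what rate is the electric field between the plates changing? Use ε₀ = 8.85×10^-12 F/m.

The displacement current between the plates equals the conduction current, I_d = 0.421 mA.
Since I_d = ε₀ A dE/dt, dE/dt = I_d/(ε₀A) = (4.21×10^-4)/((8.85×10^-12)(0.02149)) = 2.21×10^9 V/(m·s).

2.21×10^9 V/(m·s)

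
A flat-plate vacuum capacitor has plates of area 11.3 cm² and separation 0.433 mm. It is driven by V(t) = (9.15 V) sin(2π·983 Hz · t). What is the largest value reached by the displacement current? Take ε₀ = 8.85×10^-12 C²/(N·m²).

1.31×10^-6 A

C = ε₀A/d = (8.85×10^-12)(1.13×10^-3)/(4.33×10^-4) = 2.310×10^-11 F; ω = 2πf = 6176 rad/s.
I_d = C dV/dt, so |I_d|_max = C V₀ ω = (2.310×10^-11)(9.15)(6176) = 1.31×10^-6 A.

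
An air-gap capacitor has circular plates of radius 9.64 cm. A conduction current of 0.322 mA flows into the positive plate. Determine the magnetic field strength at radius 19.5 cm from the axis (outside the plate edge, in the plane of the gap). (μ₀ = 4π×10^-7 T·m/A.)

No conduction current crosses the gap, so I_d there equals the 3.22×10^-4 A in the leads.
For r ≥ R the full I_d is enclosed: B = μ₀ I_d/(2πr) = (4π×10^-7)(3.22×10^-4)/(2π·0.195) = 3.30×10^-10 T.

3.30×10^-10 T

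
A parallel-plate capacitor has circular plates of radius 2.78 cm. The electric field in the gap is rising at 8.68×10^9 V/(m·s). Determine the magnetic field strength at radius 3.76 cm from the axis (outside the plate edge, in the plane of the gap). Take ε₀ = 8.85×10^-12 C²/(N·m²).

9.92×10^-10 T

I_d = ε₀ dΦ_E/dt = ε₀ πR² (dE/dt) = (8.85×10^-12)(2.428×10^-3)(8.68×10^9) = 1.865×10^-4 A through the full plate area.
Outside the plates the loop encloses all of I_d, so B·2πr = μ₀ I_d and B = 9.92×10^-10 T.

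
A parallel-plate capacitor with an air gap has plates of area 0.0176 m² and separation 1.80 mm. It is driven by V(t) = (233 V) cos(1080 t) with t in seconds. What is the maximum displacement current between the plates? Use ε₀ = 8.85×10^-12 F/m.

The displacement current equals the conduction current C dV/dt, which peaks at C V₀ ω.
With C = ε₀A/d = (8.85×10^-12)(0.0176)/(1.80×10^-3) = 8.653×10^-11 F and ω = 1080 rad/s, I_d,max = (8.653×10^-11)(233)(1080) = 2.18×10^-5 A.

2.18×10^-5 A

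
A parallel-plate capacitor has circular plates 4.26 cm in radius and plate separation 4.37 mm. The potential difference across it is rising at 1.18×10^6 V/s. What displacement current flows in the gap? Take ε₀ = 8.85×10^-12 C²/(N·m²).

C = ε₀A/d = (8.85×10^-12)(5.701×10^-3)/(4.37×10^-3) = 1.155×10^-11 F.
I_d = C dV/dt = (1.155×10^-11)(1.18×10^6) = 1.36×10^-5 A.

1.36×10^-5 A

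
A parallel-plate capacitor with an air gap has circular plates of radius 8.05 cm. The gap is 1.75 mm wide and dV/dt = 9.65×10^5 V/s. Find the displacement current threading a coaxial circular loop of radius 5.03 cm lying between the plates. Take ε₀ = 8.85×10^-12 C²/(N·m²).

I_d = C dV/dt with C = ε₀πR²/d = 1.030×10^-10 F, so I_d = (1.030×10^-10)(9.65×10^5) = 9.940×10^-5 A.
Since J_d is uniform, the enclosed fraction is (r/R)² = 0.3904, giving I_d,enc = 3.88×10^-5 A.

3.88×10^-5 A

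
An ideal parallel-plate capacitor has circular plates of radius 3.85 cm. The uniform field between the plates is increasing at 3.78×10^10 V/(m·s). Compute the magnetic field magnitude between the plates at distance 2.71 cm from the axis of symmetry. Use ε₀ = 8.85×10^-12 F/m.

I_d = ε₀ dΦ_E/dt = ε₀ πR² (dE/dt) = (8.85×10^-12)(4.657×10^-3)(3.78×10^10) = 1.558×10^-3 A through the full plate area.
For r < R the Ampère–Maxwell law gives B(2πr) = μ₀ I_d (r²/R²), so B = μ₀ I_d r/(2πR²) = (4π×10^-7)(1.558×10^-3)(0.0271)/(2π·0.0385²) = 5.70×10^-9 T.

5.70×10^-9 T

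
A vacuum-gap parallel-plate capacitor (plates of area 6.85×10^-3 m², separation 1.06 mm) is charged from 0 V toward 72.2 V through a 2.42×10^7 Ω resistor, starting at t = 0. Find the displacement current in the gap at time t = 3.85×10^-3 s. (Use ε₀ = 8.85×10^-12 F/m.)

1.85×10^-7 A

With C = ε₀A/d = (8.85×10^-12)(6.85×10^-3)/(1.06×10^-3) = 5.719×10^-11 F, the time constant is τ = RC = 1.384×10^-3 s, so t/τ = 2.782 and e^(−t/τ) = 0.06191.
I_d = I_cond = (V₀/R) e^(−t/τ) = (2.983×10^-6)(0.06191) = 1.85×10^-7 A.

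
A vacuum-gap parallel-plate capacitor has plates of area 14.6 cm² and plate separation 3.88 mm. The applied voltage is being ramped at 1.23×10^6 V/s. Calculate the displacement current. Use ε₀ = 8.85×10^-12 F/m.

E = V/d so dE/dt = (dV/dt)/d = 3.170×10^8 V/(m·s), and I_d = ε₀ A dE/dt = (8.85×10^-12)(1.46×10^-3)(3.170×10^8) = 4.10×10^-6 A.

4.10×10^-6 A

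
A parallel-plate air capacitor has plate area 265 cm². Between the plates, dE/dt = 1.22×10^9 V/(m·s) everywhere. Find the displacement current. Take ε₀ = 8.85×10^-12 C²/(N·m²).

The displacement current is ε₀ times dΦ_E/dt = ε₀ A dE/dt = (8.85×10^-12)(0.0265)(1.22×10^9) = 2.86×10^-4 A.

2.86×10^-4 A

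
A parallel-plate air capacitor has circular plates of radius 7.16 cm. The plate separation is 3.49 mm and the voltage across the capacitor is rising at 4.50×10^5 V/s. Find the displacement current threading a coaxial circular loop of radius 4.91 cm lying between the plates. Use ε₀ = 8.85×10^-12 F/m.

I_d = C dV/dt with C = ε₀πR²/d = 4.085×10^-11 F, so I_d = (4.085×10^-11)(4.50×10^5) = 1.838×10^-5 A.
Through an area πr² the displacement current is I_d·(πr²/πR²) = I_d (r/R)² = 8.64×10^-6 A.

8.64×10^-6 A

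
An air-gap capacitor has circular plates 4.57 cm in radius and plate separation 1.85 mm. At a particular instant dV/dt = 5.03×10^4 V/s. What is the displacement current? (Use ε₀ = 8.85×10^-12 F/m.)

The field between the plates is E = V/d, so dE/dt = (5.03×10^4)/(1.85×10^-3 m) = 2.719×10^7 V/(m·s).
I_d = ε₀ A (dE/dt) = (8.85×10^-12)(6.561×10^-3)(2.719×10^7) = 1.58×10^-6 A.

1.58×10^-6 A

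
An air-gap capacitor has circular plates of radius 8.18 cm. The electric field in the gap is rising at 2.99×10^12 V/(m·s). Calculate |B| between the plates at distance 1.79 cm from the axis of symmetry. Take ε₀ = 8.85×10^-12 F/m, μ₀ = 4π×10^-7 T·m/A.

2.98×10^-7 T

Through the whole plate area (πR² = 0.02102 m²), I_d = ε₀ πR² dE/dt = 0.5562 A.
∮B·dl = μ₀ I_d,enc with I_d,enc = I_d r²/R² = 0.02663 A; so B = μ₀ I_d,enc/(2πr) = 2.98×10^-7 T.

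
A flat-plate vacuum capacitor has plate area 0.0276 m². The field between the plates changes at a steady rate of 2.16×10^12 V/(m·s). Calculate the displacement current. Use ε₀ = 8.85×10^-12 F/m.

The displacement current is ε₀ times dΦ_E/dt = ε₀ A dE/dt = (8.85×10^-12)(0.0276)(2.16×10^12) = 0.528 A.

0.528 A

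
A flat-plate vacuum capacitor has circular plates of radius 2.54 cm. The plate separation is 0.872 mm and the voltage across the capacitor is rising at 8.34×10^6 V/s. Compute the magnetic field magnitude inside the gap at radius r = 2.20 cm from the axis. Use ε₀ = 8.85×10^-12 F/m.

1.17×10^-9 T

dE/dt = (dV/dt)/d = 9.564×10^9 V/(m·s); I_d = ε₀(πR²)(dE/dt) = (8.85×10^-12)(2.027×10^-3)(9.564×10^9) = 1.716×10^-4 A.
For r < R the Ampère–Maxwell law gives B(2πr) = μ₀ I_d (r²/R²), so B = μ₀ I_d r/(2πR²) = (4π×10^-7)(1.716×10^-4)(0.0220)/(2π·0.0254²) = 1.17×10^-9 T.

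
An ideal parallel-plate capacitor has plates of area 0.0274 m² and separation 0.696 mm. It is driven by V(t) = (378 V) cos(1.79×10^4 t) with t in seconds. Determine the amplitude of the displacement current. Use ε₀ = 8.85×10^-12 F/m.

2.36×10^-3 A

The displacement current equals the conduction current C dV/dt, which peaks at C V₀ ω.
With C = ε₀A/d = (8.85×10^-12)(0.0274)/(6.96×10^-4) = 3.484×10^-10 F and ω = 1.79×10^4 rad/s, I_d,max = (3.484×10^-10)(378)(1.79×10^4) = 2.36×10^-3 A.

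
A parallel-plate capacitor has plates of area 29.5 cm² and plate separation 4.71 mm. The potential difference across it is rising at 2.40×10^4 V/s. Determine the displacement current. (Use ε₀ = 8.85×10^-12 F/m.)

1.33×10^-7 A

E = V/d so dE/dt = (dV/dt)/d = 5.096×10^6 V/(m·s), and I_d = ε₀ A dE/dt = (8.85×10^-12)(2.95×10^-3)(5.096×10^6) = 1.33×10^-7 A.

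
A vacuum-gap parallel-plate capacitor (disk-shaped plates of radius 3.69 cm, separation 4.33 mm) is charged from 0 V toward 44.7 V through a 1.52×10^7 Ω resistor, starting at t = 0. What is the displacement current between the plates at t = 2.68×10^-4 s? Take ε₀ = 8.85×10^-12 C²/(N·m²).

3.91×10^-7 A

C = ε₀A/d = (8.85×10^-12)(4.278×10^-3)/(4.33×10^-3) = 8.744×10^-12 F, so τ = RC = 1.329×10^-4 s.
The conduction current is I(t) = (V₀/R) e^(−t/τ), and the displacement current between the plates equals it.
t/τ = 2.017; I_d = (44.7/1.52×10^7) · e^(−2.017) = (2.941×10^-6)(0.1331) = 3.91×10^-7 A.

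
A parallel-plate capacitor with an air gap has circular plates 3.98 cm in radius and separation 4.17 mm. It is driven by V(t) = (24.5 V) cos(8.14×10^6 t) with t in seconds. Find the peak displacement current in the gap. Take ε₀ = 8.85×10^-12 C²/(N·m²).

2.11×10^-3 A

C = ε₀A/d = (8.85×10^-12)(4.976×10^-3)/(4.17×10^-3) = 1.056×10^-11 F; ω = 8.14×10^6 rad/s.
I_d = C dV/dt, so |I_d|_max = C V₀ ω = (1.056×10^-11)(24.5)(8.14×10^6) = 2.11×10^-3 A.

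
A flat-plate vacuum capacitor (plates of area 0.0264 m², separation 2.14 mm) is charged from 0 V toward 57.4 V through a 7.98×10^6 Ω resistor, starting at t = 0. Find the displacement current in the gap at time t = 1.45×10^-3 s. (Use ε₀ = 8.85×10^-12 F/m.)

C = ε₀A/d = (8.85×10^-12)(0.0264)/(2.14×10^-3) = 1.092×10^-10 F, so τ = RC = 8.714×10^-4 s.
The conduction current is I(t) = (V₀/R) e^(−t/τ), and the displacement current between the plates equals it.
t/τ = 1.664; I_d = (57.4/7.98×10^6) · e^(−1.664) = (7.193×10^-6)(0.1894) = 1.36×10^-6 A.

1.36×10^-6 A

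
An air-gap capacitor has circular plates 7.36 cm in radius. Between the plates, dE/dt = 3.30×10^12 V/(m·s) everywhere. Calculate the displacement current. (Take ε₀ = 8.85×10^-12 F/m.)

The displacement current is ε₀ times dΦ_E/dt = ε₀ A dE/dt = (8.85×10^-12)(0.01702)(3.30×10^12) = 0.497 A.

0.497 A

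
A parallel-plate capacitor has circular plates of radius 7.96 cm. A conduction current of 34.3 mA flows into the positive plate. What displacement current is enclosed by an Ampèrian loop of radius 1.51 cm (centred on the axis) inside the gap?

1.23×10^-3 A

Between the plates the displacement current equals the wire current: I_d = 34.3 mA = 0.0343 A.
Through an area πr² the displacement current is I_d·(πr²/πR²) = I_d (r/R)² = 1.23×10^-3 A.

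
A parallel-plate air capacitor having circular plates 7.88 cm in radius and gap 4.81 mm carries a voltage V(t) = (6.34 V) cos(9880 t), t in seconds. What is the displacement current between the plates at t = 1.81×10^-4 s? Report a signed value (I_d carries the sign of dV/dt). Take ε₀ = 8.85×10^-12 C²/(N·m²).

C = ε₀A/d = (8.85×10^-12)(0.01951)/(4.81×10^-3) = 3.590×10^-11 F. dV/dt = V₀ω·−sin(ωt); at ωt = 1.78828 rad this factor is -0.9764.
I_d = C dV/dt = (3.590×10^-11)(6.34)(9880)(-0.9764) = -2.20×10^-6 A.

-2.20×10^-6 A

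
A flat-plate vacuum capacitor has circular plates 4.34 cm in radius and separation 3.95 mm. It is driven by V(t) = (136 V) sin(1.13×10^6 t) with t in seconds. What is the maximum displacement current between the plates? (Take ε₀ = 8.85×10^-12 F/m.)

2.04×10^-3 A

(dE/dt)_max = V₀ω/d = 3.891×10^10 V/(m·s); ω = 1.13×10^6 rad/s.
I_d,max = ε₀ A (dE/dt)_max = (8.85×10^-12)(5.917×10^-3)(3.891×10^10) = 2.04×10^-3 A.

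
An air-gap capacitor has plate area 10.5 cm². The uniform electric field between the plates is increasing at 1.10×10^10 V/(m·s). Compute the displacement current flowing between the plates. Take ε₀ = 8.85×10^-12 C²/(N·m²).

1.02×10^-4 A

I_d = ε₀ A (dE/dt) = (8.85×10^-12)(1.05×10^-3 m²)(1.10×10^10) = 1.02×10^-4 A.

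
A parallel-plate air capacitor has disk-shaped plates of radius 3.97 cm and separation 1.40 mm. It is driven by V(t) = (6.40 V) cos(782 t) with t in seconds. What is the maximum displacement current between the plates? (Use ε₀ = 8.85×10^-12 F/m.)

(dE/dt)_max = V₀ω/d = 3.575×10^6 V/(m·s); ω = 782 rad/s.
I_d,max = ε₀ A (dE/dt)_max = (8.85×10^-12)(4.951×10^-3)(3.575×10^6) = 1.57×10^-7 A.

1.57×10^-7 A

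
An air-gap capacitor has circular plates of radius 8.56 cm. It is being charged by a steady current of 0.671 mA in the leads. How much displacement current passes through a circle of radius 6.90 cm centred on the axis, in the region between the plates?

By continuity the displacement current in the gap matches the conduction current: I_d = 6.71×10^-4 A.
Through an area πr² the displacement current is I_d·(πr²/πR²) = I_d (r/R)² = 4.36×10^-4 A.

4.36×10^-4 A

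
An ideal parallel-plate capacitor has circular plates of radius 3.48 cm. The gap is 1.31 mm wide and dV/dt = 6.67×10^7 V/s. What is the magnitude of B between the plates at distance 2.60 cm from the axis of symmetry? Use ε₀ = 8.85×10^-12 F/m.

7.36×10^-9 T

dE/dt = (dV/dt)/d = 5.092×10^10 V/(m·s); I_d = ε₀(πR²)(dE/dt) = (8.85×10^-12)(3.805×10^-3)(5.092×10^10) = 1.715×10^-3 A.
∮B·dl = μ₀ I_d,enc with I_d,enc = I_d r²/R² = 9.573×10^-4 A; so B = μ₀ I_d,enc/(2πr) = 7.36×10^-9 T.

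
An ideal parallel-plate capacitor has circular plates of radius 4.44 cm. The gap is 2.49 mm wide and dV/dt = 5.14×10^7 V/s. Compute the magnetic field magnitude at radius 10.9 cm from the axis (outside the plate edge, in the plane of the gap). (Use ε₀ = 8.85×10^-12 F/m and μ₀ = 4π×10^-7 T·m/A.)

dE/dt = (dV/dt)/d = 2.064×10^10 V/(m·s); I_d = ε₀(πR²)(dE/dt) = (8.85×10^-12)(6.193×10^-3)(2.064×10^10) = 1.131×10^-3 A.
With r > R the enclosed displacement current is the full I_d; B = μ₀ I_d / (2πr) = 2.08×10^-9 T.

2.08×10^-9 T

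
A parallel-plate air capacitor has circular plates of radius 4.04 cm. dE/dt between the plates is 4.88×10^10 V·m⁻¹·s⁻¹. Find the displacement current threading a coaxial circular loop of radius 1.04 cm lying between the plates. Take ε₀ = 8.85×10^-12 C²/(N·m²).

1.47×10^-4 A

Through the whole plate area (πR² = 5.128×10^-3 m²), I_d = ε₀ πR² dE/dt = 2.215×10^-3 A.
Since J_d is uniform, the enclosed fraction is (r/R)² = 0.06627, giving I_d,enc = 1.47×10^-4 A.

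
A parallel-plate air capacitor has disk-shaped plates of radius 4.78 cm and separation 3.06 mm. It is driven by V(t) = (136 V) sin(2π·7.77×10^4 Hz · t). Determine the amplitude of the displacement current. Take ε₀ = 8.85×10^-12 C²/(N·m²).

1.38×10^-3 A

(dE/dt)_max = V₀ω/d = 2.170×10^10 V/(m·s); ω = 2πf = 4.882×10^5 rad/s.
I_d,max = ε₀ A (dE/dt)_max = (8.85×10^-12)(7.178×10^-3)(2.170×10^10) = 1.38×10^-3 A.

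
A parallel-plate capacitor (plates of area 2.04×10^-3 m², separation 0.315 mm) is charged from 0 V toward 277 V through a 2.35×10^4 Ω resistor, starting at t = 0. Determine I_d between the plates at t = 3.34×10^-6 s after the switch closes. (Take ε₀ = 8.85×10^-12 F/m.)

C = ε₀A/d = (8.85×10^-12)(2.04×10^-3)/(3.15×10^-4) = 5.731×10^-11 F and τ = RC = 1.347×10^-6 s. I_d in the gap equals the RC charging current.
I_d(t) = (V₀/R) e^(−t/τ) = 0.01179 · e^(−2.480) = 9.87×10^-4 A.

9.87×10^-4 A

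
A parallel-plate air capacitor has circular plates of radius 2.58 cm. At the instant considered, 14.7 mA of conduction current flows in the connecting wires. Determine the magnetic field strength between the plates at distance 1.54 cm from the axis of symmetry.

No conduction current crosses the gap, so I_d there equals the 0.0147 A in the leads.
For r < R the Ampère–Maxwell law gives B(2πr) = μ₀ I_d (r²/R²), so B = μ₀ I_d r/(2πR²) = (4π×10^-7)(0.0147)(0.0154)/(2π·0.0258²) = 6.80×10^-8 T.

6.80×10^-8 T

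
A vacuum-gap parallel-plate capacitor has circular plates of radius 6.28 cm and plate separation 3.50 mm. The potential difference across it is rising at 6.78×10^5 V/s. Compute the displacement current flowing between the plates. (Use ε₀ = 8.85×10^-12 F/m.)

The field between the plates is E = V/d, so dE/dt = (6.78×10^5)/(3.50×10^-3 m) = 1.937×10^8 V/(m·s).
I_d = ε₀ A (dE/dt) = (8.85×10^-12)(0.01239)(1.937×10^8) = 2.12×10^-5 A.

2.12×10^-5 A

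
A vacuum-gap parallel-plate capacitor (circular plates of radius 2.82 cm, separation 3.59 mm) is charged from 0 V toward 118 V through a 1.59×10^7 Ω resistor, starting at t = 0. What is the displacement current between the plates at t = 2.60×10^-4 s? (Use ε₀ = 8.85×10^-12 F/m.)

5.22×10^-7 A

With C = ε₀A/d = (8.85×10^-12)(2.498×10^-3)/(3.59×10^-3) = 6.158×10^-12 F, the time constant is τ = RC = 9.791×10^-5 s, so t/τ = 2.655 and e^(−t/τ) = 0.07030.
I_d = I_cond = (V₀/R) e^(−t/τ) = (7.421×10^-6)(0.07030) = 5.22×10^-7 A.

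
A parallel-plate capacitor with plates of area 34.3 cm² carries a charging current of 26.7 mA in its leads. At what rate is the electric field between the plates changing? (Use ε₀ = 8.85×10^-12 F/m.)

8.80×10^11 V/(m·s)

The displacement current between the plates equals the conduction current, I_d = 26.7 mA.
Then dE/dt = I_d/(ε₀A) = 8.80×10^11 V/(m·s).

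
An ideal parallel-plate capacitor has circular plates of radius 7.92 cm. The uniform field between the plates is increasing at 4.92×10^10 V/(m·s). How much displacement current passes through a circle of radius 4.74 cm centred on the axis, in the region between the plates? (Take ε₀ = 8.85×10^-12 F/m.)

3.07×10^-3 A

I_d = ε₀ dΦ_E/dt = ε₀ πR² (dE/dt) = (8.85×10^-12)(0.01971)(4.92×10^10) = 8.582×10^-3 A through the full plate area.
Since J_d is uniform, the enclosed fraction is (r/R)² = 0.3582, giving I_d,enc = 3.07×10^-3 A.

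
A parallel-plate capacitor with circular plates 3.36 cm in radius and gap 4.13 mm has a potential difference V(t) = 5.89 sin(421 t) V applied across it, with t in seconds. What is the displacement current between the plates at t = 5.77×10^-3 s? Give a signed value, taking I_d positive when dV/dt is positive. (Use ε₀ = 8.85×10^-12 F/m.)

dE/dt = (V₀ω/d)·cos(ωt) with ωt = 2.42917 rad: (5.89)(421)(-0.7568)/(4.13×10^-3) = -4.544×10^5 V/(m·s).
I_d = ε₀ A dE/dt = (8.85×10^-12)(3.547×10^-3)(-4.544×10^5) = -1.43×10^-8 A.

-1.43×10^-8 A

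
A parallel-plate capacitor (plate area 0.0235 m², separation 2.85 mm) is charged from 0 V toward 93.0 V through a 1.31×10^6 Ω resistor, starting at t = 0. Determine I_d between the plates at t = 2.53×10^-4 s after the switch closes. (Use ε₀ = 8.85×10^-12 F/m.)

5.03×10^-6 A

C = ε₀A/d = (8.85×10^-12)(0.0235)/(2.85×10^-3) = 7.297×10^-11 F and τ = RC = 9.559×10^-5 s. I_d in the gap equals the RC charging current.
I_d(t) = (V₀/R) e^(−t/τ) = 7.099×10^-5 · e^(−2.647) = 5.03×10^-6 A.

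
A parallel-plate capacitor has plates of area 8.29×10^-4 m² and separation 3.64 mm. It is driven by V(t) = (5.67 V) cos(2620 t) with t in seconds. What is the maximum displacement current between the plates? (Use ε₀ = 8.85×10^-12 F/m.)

(dE/dt)_max = V₀ω/d = 4.081×10^6 V/(m·s); ω = 2620 rad/s.
I_d,max = ε₀ A (dE/dt)_max = (8.85×10^-12)(8.29×10^-4)(4.081×10^6) = 2.99×10^-8 A.

2.99×10^-8 A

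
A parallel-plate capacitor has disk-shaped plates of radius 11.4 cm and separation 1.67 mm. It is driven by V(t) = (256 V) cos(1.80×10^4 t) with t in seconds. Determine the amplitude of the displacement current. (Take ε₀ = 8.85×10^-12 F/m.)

C = ε₀A/d = (8.85×10^-12)(0.04083)/(1.67×10^-3) = 2.164×10^-10 F; ω = 1.80×10^4 rad/s.
I_d = C dV/dt, so |I_d|_max = C V₀ ω = (2.164×10^-10)(256)(1.80×10^4) = 9.97×10^-4 A.

9.97×10^-4 A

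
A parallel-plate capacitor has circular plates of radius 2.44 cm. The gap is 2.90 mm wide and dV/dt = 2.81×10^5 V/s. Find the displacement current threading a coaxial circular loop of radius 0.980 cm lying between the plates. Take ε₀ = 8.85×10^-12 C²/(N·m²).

2.59×10^-7 A

dE/dt = (dV/dt)/d = 9.690×10^7 V/(m·s); I_d = ε₀(πR²)(dE/dt) = (8.85×10^-12)(1.870×10^-3)(9.690×10^7) = 1.604×10^-6 A.
Through an area πr² the displacement current is I_d·(πr²/πR²) = I_d (r/R)² = 2.59×10^-7 A.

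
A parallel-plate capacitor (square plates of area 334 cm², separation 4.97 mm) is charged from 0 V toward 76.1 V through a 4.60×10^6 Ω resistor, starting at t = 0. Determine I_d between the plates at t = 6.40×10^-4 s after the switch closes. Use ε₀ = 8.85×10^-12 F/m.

1.59×10^-6 A

C = ε₀A/d = (8.85×10^-12)(0.0334)/(4.97×10^-3) = 5.947×10^-11 F, so τ = RC = 2.736×10^-4 s.
The conduction current is I(t) = (V₀/R) e^(−t/τ), and the displacement current between the plates equals it.
t/τ = 2.339; I_d = (76.1/4.60×10^6) · e^(−2.339) = (1.654×10^-5)(0.09642) = 1.59×10^-6 A.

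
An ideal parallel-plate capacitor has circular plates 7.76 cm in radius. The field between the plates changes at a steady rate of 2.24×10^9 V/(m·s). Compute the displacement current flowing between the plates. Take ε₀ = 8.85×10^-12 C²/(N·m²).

The displacement current is ε₀ times dΦ_E/dt = ε₀ A dE/dt = (8.85×10^-12)(0.01892)(2.24×10^9) = 3.75×10^-4 A.

3.75×10^-4 A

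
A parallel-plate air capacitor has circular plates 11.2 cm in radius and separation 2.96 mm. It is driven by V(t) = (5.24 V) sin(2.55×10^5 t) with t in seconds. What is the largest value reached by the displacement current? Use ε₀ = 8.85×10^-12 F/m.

1.57×10^-4 A

The displacement current equals the conduction current C dV/dt, which peaks at C V₀ ω.
With C = ε₀A/d = (8.85×10^-12)(0.03941)/(2.96×10^-3) = 1.178×10^-10 F and ω = 2.55×10^5 rad/s, I_d,max = (1.178×10^-10)(5.24)(2.55×10^5) = 1.57×10^-4 A.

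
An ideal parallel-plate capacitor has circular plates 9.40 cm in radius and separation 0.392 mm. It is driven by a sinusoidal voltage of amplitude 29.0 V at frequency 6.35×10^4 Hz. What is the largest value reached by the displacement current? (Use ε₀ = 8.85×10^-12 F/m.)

7.25×10^-3 A

The displacement current equals the conduction current C dV/dt, which peaks at C V₀ ω.
With C = ε₀A/d = (8.85×10^-12)(0.02776)/(3.92×10^-4) = 6.267×10^-10 F and ω = 2πf = 3.990×10^5 rad/s, I_d,max = (6.267×10^-10)(29.0)(3.990×10^5) = 7.25×10^-3 A.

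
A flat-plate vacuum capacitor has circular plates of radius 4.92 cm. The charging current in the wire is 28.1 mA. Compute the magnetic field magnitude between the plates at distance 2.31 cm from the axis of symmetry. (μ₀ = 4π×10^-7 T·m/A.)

Between the plates the displacement current equals the wire current: I_d = 28.1 mA = 0.0281 A.
∮B·dl = μ₀ I_d,enc with I_d,enc = I_d r²/R² = 6.194×10^-3 A; so B = μ₀ I_d,enc/(2πr) = 5.36×10^-8 T.

5.36×10^-8 T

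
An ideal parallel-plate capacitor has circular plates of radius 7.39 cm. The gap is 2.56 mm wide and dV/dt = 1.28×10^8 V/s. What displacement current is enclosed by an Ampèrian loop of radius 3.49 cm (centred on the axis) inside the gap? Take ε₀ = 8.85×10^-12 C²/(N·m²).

dE/dt = (dV/dt)/d = 5.000×10^10 V/(m·s); I_d = ε₀(πR²)(dE/dt) = (8.85×10^-12)(0.01716)(5.000×10^10) = 7.593×10^-3 A.
The field is uniform, so I_d,enc = I_d (r/R)² = (7.593×10^-3)(3.49/7.39)² = 1.69×10^-3 A.

1.69×10^-3 A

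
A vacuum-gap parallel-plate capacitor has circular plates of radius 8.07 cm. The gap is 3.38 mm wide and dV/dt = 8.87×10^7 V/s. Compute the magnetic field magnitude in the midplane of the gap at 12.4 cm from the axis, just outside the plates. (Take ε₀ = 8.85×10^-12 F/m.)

7.66×10^-9 T

With E = V/d, dE/dt = 2.624×10^10 V/(m·s) and πR² = 0.02046 m², giving I_d = ε₀ πR² dE/dt = 4.751×10^-3 A.
For r ≥ R the full I_d is enclosed: B = μ₀ I_d/(2πr) = (4π×10^-7)(4.751×10^-3)/(2π·0.124) = 7.66×10^-9 T.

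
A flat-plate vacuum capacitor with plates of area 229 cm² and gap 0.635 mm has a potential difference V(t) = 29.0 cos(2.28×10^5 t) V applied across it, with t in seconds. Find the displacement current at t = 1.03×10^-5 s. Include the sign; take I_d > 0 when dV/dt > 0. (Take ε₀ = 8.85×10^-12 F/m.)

C = ε₀A/d = (8.85×10^-12)(0.0229)/(6.35×10^-4) = 3.192×10^-10 F. dV/dt = V₀ω·−sin(ωt); at ωt = 2.3484 rad this factor is -0.7126.
I_d = C dV/dt = (3.192×10^-10)(29.0)(2.28×10^5)(-0.7126) = -1.50×10^-3 A.

-1.50×10^-3 A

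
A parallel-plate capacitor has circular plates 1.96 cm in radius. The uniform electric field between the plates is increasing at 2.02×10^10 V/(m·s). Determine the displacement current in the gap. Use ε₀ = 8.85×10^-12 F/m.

The displacement current is ε₀ times dΦ_E/dt = ε₀ A dE/dt = (8.85×10^-12)(1.207×10^-3)(2.02×10^10) = 2.16×10^-4 A.

2.16×10^-4 A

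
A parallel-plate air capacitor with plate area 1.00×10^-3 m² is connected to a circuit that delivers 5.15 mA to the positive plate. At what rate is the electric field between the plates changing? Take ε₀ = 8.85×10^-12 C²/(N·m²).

5.82×10^11 V/(m·s)

By continuity, I_d in the gap equals the 5.15 mA flowing in the wire.
Then dE/dt = I_d/(ε₀A) = 5.82×10^11 V/(m·s).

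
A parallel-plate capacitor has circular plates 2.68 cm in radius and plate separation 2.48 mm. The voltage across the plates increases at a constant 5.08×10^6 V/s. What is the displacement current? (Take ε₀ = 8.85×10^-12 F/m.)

4.09×10^-5 A

C = ε₀A/d = (8.85×10^-12)(2.256×10^-3)/(2.48×10^-3) = 8.051×10^-12 F.
I_d = C dV/dt = (8.051×10^-12)(5.08×10^6) = 4.09×10^-5 A.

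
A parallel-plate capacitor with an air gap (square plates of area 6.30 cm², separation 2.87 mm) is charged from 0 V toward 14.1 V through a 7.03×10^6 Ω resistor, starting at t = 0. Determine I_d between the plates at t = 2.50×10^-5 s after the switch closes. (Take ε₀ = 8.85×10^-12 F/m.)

3.22×10^-7 A

C = ε₀A/d = (8.85×10^-12)(6.30×10^-4)/(2.87×10^-3) = 1.943×10^-12 F, so τ = RC = 1.366×10^-5 s.
The conduction current is I(t) = (V₀/R) e^(−t/τ), and the displacement current between the plates equals it.
t/τ = 1.830; I_d = (14.1/7.03×10^6) · e^(−1.830) = (2.006×10^-6)(0.1604) = 3.22×10^-7 A.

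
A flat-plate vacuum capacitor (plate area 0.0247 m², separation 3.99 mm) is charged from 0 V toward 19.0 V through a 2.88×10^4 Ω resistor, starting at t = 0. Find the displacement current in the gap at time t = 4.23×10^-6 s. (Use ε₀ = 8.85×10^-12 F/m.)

C = ε₀A/d = (8.85×10^-12)(0.0247)/(3.99×10^-3) = 5.479×10^-11 F, so τ = RC = 1.578×10^-6 s.
The conduction current is I(t) = (V₀/R) e^(−t/τ), and the displacement current between the plates equals it.
t/τ = 2.681; I_d = (19.0/2.88×10^4) · e^(−2.681) = (6.597×10^-4)(0.06849) = 4.52×10^-5 A.

4.52×10^-5 A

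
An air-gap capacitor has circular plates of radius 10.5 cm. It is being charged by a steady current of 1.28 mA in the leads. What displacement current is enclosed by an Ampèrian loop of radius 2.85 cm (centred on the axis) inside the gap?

9.43×10^-5 A

No conduction current crosses the gap, so I_d there equals the 1.28×10^-3 A in the leads.
The field is uniform, so I_d,enc = I_d (r/R)² = (1.28×10^-3)(2.85/10.5)² = 9.43×10^-5 A.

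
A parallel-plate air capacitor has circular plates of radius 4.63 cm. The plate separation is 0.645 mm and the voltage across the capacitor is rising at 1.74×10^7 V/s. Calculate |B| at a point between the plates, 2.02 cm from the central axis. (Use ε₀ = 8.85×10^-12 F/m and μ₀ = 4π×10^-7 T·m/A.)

3.03×10^-9 T

I_d = C dV/dt with C = ε₀πR²/d = 9.241×10^-11 F, so I_d = (9.241×10^-11)(1.74×10^7) = 1.608×10^-3 A.
An Ampèrian loop of radius r encloses a fraction (r/R)² of I_d. Then B·2πr = μ₀ I_d (r/R)², giving B = μ₀ I_d r/(2πR²) = 3.03×10^-9 T.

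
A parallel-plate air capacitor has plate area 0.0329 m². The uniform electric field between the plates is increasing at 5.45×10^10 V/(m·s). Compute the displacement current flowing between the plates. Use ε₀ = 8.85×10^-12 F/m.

The displacement current is ε₀ times dΦ_E/dt = ε₀ A dE/dt = (8.85×10^-12)(0.0329)(5.45×10^10) = 0.0159 A.

0.0159 A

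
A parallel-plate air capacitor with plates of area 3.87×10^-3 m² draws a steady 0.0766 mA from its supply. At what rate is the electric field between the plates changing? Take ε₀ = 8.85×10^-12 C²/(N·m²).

By continuity, I_d in the gap equals the 0.0766 mA flowing in the wire.
Since I_d = ε₀ A dE/dt, dE/dt = I_d/(ε₀A) = (7.66×10^-5)/((8.85×10^-12)(3.87×10^-3)) = 2.24×10^9 V/(m·s).

2.24×10^9 V/(m·s)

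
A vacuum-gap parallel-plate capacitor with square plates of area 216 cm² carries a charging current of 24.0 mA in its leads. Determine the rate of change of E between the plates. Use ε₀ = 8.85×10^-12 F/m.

By continuity, I_d in the gap equals the 24.0 mA flowing in the wire.
Since I_d = ε₀ A dE/dt, dE/dt = I_d/(ε₀A) = (0.0240)/((8.85×10^-12)(0.0216)) = 1.26×10^11 V/(m·s).

1.26×10^11 V/(m·s)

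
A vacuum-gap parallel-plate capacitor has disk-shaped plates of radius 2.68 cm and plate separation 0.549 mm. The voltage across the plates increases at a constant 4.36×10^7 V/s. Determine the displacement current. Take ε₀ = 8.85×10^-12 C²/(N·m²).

The field between the plates is E = V/d, so dE/dt = (4.36×10^7)/(5.49×10^-4 m) = 7.942×10^10 V/(m·s).
I_d = ε₀ A (dE/dt) = (8.85×10^-12)(2.256×10^-3)(7.942×10^10) = 1.59×10^-3 A.

1.59×10^-3 A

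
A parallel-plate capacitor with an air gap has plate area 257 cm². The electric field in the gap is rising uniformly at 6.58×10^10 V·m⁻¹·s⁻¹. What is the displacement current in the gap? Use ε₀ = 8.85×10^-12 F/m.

0.0150 A

The displacement current is ε₀ times dΦ_E/dt = ε₀ A dE/dt = (8.85×10^-12)(0.0257)(6.58×10^10) = 0.0150 A.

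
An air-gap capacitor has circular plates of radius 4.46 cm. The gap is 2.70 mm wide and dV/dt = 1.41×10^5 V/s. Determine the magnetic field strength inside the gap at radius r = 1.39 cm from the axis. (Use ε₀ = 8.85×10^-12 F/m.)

dE/dt = (dV/dt)/d = 5.222×10^7 V/(m·s); I_d = ε₀(πR²)(dE/dt) = (8.85×10^-12)(6.249×10^-3)(5.222×10^7) = 2.888×10^-6 A.
∮B·dl = μ₀ I_d,enc with I_d,enc = I_d r²/R² = 2.805×10^-7 A; so B = μ₀ I_d,enc/(2πr) = 4.04×10^-12 T.

4.04×10^-12 T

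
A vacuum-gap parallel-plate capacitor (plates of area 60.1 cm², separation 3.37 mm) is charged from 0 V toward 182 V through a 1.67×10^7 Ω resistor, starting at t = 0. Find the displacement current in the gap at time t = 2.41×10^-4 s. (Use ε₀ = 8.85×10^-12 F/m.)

4.37×10^-6 A

C = ε₀A/d = (8.85×10^-12)(6.01×10^-3)/(3.37×10^-3) = 1.578×10^-11 F, so τ = RC = 2.635×10^-4 s.
The conduction current is I(t) = (V₀/R) e^(−t/τ), and the displacement current between the plates equals it.
t/τ = 0.9146; I_d = (182/1.67×10^7) · e^(−0.9146) = (1.090×10^-5)(0.4007) = 4.37×10^-6 A.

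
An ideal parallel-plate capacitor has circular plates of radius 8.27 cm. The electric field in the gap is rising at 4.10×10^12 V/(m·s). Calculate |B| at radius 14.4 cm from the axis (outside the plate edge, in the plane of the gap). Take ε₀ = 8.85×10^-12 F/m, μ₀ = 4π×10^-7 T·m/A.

Total displacement current: I_d = ε₀(πR²)(dE/dt) = (8.85×10^-12)(0.02149)(4.10×10^12) = 0.7798 A.
Outside the plates the loop encloses all of I_d, so B·2πr = μ₀ I_d and B = 1.08×10^-6 T.

1.08×10^-6 T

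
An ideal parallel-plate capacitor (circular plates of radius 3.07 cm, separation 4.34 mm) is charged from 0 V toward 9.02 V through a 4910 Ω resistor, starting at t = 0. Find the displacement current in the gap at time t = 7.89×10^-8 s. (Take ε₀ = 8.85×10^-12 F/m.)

1.28×10^-4 A

With C = ε₀A/d = (8.85×10^-12)(2.961×10^-3)/(4.34×10^-3) = 6.038×10^-12 F, the time constant is τ = RC = 2.965×10^-8 s, so t/τ = 2.661 and e^(−t/τ) = 0.06988.
I_d = I_cond = (V₀/R) e^(−t/τ) = (1.837×10^-3)(0.06988) = 1.28×10^-4 A.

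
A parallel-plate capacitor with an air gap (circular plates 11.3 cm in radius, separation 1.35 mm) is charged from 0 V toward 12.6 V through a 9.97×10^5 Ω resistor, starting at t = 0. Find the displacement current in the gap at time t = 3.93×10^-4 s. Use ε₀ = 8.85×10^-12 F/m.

2.82×10^-6 A

With C = ε₀A/d = (8.85×10^-12)(0.04011)/(1.35×10^-3) = 2.629×10^-10 F, the time constant is τ = RC = 2.621×10^-4 s, so t/τ = 1.499 and e^(−t/τ) = 0.2234.
I_d = I_cond = (V₀/R) e^(−t/τ) = (1.264×10^-5)(0.2234) = 2.82×10^-6 A.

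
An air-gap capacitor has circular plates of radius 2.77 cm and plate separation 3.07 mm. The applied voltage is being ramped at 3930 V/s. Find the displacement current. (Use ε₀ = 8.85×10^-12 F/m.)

2.73×10^-8 A

E = V/d so dE/dt = (dV/dt)/d = 1.280×10^6 V/(m·s), and I_d = ε₀ A dE/dt = (8.85×10^-12)(2.411×10^-3)(1.280×10^6) = 2.73×10^-8 A.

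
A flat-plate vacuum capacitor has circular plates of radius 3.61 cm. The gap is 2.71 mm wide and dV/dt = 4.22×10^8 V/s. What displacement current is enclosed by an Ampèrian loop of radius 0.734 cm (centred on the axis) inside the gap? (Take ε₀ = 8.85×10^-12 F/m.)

2.33×10^-4 A

dE/dt = (dV/dt)/d = 1.557×10^11 V/(m·s); I_d = ε₀(πR²)(dE/dt) = (8.85×10^-12)(4.094×10^-3)(1.557×10^11) = 5.641×10^-3 A.
Since J_d is uniform, the enclosed fraction is (r/R)² = 0.04134, giving I_d,enc = 2.33×10^-4 A.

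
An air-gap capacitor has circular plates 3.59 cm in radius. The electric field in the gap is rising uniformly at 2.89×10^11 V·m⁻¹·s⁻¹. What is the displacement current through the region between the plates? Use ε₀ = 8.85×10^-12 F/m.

0.0104 A

The displacement current is ε₀ times dΦ_E/dt = ε₀ A dE/dt = (8.85×10^-12)(4.049×10^-3)(2.89×10^11) = 0.0104 A.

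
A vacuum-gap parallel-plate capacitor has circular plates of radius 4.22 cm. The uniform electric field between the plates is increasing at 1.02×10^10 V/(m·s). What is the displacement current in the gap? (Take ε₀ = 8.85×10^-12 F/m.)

5.05×10^-4 A

With a uniform field, Φ_E = EA, so I_d = ε₀ A dE/dt = 5.05×10^-4 A.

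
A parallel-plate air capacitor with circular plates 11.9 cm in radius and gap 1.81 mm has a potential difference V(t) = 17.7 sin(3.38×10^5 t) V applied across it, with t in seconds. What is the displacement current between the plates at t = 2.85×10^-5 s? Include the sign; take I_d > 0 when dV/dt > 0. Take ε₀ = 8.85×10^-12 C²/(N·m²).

-1.27×10^-3 A

C = ε₀A/d = (8.85×10^-12)(0.04449)/(1.81×10^-3) = 2.175×10^-10 F. dV/dt = V₀ω·cos(ωt); at ωt = 9.633 rad this factor is -0.9784.
I_d = C dV/dt = (2.175×10^-10)(17.7)(3.38×10^5)(-0.9784) = -1.27×10^-3 A.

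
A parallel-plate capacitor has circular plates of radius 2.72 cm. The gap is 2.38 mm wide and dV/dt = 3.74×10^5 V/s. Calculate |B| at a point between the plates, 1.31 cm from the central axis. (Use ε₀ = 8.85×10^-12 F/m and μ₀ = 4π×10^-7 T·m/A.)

1.14×10^-11 T

I_d = C dV/dt with C = ε₀πR²/d = 8.642×10^-12 F, so I_d = (8.642×10^-12)(3.74×10^5) = 3.232×10^-6 A.
An Ampèrian loop of radius r encloses a fraction (r/R)² of I_d. Then B·2πr = μ₀ I_d (r/R)², giving B = μ₀ I_d r/(2πR²) = 1.14×10^-11 T.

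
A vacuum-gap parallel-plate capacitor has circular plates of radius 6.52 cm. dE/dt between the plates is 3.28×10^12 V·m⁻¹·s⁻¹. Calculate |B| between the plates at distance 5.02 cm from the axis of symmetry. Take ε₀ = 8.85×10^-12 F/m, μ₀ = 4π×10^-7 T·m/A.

I_d = ε₀ dΦ_E/dt = ε₀ πR² (dE/dt) = (8.85×10^-12)(0.01336)(3.28×10^12) = 0.3878 A through the full plate area.
An Ampèrian loop of radius r encloses a fraction (r/R)² of I_d. Then B·2πr = μ₀ I_d (r/R)², giving B = μ₀ I_d r/(2πR²) = 9.16×10^-7 T.

9.16×10^-7 T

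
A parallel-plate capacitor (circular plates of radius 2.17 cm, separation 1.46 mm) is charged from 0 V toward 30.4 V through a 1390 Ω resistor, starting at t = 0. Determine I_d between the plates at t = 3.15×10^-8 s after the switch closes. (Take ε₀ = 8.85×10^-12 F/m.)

1.75×10^-3 A

C = ε₀A/d = (8.85×10^-12)(1.479×10^-3)/(1.46×10^-3) = 8.965×10^-12 F and τ = RC = 1.246×10^-8 s. I_d in the gap equals the RC charging current.
I_d(t) = (V₀/R) e^(−t/τ) = 0.02187 · e^(−2.528) = 1.75×10^-3 A.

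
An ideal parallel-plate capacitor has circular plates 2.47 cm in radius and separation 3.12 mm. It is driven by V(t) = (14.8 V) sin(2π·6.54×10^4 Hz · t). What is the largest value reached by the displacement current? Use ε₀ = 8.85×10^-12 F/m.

The displacement current equals the conduction current C dV/dt, which peaks at C V₀ ω.
With C = ε₀A/d = (8.85×10^-12)(1.917×10^-3)/(3.12×10^-3) = 5.438×10^-12 F and ω = 2πf = 4.109×10^5 rad/s, I_d,max = (5.438×10^-12)(14.8)(4.109×10^5) = 3.31×10^-5 A.

3.31×10^-5 A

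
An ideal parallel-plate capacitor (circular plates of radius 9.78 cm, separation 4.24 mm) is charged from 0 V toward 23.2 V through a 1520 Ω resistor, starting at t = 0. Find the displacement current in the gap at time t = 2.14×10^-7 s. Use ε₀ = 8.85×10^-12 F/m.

C = ε₀A/d = (8.85×10^-12)(0.03005)/(4.24×10^-3) = 6.272×10^-11 F and τ = RC = 9.533×10^-8 s. I_d in the gap equals the RC charging current.
I_d(t) = (V₀/R) e^(−t/τ) = 0.01526 · e^(−2.245) = 1.62×10^-3 A.

1.62×10^-3 A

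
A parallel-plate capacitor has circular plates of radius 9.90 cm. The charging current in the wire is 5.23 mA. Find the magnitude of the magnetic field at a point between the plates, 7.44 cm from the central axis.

7.94×10^-9 T

Between the plates the displacement current equals the wire current: I_d = 5.23 mA = 5.23×10^-3 A.
An Ampèrian loop of radius r encloses a fraction (r/R)² of I_d. Then B·2πr = μ₀ I_d (r/R)², giving B = μ₀ I_d r/(2πR²) = 7.94×10^-9 T.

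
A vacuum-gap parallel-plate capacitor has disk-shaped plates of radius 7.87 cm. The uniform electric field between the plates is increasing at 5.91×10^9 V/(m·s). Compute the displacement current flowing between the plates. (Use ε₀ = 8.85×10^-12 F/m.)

The displacement current is ε₀ times dΦ_E/dt = ε₀ A dE/dt = (8.85×10^-12)(0.01946)(5.91×10^9) = 1.02×10^-3 A.

1.02×10^-3 A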